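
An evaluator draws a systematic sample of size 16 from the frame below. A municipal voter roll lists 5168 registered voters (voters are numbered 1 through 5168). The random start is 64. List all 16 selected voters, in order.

k = N/n = 5168/16 = 323
voter 1: 64
voter 2: 64 + 323 = 387
voter 3: 387 + 323 = 710
voter 4: 710 + 323 = 1033
voter 5: 1033 + 323 = 1356
voter 6: 1356 + 323 = 1679
voter 7: 1679 + 323 = 2002
voter 8: 2002 + 323 = 2325
voter 9: 2325 + 323 = 2648
voter 10: 2648 + 323 = 2971
voter 11: 2971 + 323 = 3294
voter 12: 3294 + 323 = 3617
voter 13: 3617 + 323 = 3940
voter 14: 3940 + 323 = 4263
voter 15: 4263 + 323 = 4586
voter 16: 4586 + 323 = 4909

64, 387, 710, 1033, 1356, 1679, 2002, 2325, 2648, 2971, 3294, 3617, 3940, 4263, 4586, 4909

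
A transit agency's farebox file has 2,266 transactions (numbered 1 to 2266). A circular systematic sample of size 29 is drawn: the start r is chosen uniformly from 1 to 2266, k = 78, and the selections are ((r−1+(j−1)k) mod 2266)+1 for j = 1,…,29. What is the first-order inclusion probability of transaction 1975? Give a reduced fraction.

29/2266

For each position j, as r ranges over 1…2266 the j-th selection hits every transaction exactly once, so transaction 1975 is selected for exactly 29 of the 2266 starts.
Inclusion probability = 29/2266.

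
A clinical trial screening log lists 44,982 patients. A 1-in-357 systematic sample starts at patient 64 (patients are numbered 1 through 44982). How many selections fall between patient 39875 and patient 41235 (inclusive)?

4

k = 357
First selection ≥ 39875: 64 + ⌈(39875−64)/357⌉·357 = 64 + 112×357 = 40048
Last selection ≤ 41235: 64 + ⌊(41235−64)/357⌋·357 = 64 + 115×357 = 41119
Count = 115 − 112 + 1 = 4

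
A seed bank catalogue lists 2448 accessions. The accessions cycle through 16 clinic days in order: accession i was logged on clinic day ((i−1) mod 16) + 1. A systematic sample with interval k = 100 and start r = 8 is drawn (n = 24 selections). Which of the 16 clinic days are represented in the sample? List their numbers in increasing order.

Consecutive selections differ by k = 100, so their clinic day numbers differ by 100 mod 16 = 4.
gcd(100, 16) = 4, so the sample visits 16/4 = 4 distinct residues mod 16.
Start 8 is clinic day 8; the clinic days hit are 4, 8, 12, 16.

4, 8, 12, 16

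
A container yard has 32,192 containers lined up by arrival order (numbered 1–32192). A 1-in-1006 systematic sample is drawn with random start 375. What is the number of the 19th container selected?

18483

k = 1006
19th selection = r + (19−1)·k = 375 + 18×1006 = 375 + 18108 = 18483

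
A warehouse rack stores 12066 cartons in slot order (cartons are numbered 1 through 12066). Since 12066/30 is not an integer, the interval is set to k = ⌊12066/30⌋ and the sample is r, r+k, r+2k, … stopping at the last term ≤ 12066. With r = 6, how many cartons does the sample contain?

k = ⌊12066/30⌋ = 402
Achieved size = ⌊(12066 − 6)/402⌋ + 1 = ⌊12060/402⌋ + 1 = 30 + 1 = 31
(last selection: 6 + 30×402 = 12066 ≤ 12066; next would be 12468 > 12066)

31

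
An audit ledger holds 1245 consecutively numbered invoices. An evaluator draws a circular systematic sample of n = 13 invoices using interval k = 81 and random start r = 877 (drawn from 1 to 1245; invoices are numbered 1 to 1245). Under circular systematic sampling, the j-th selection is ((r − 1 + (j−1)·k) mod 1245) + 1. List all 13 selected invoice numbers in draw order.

877, 958, 1039, 1120, 1201, 37, 118, 199, 280, 361, 442, 523, 604

Selection 1: 877
Selection 2: 877 + 81 = 958
Selection 3: 958 + 81 = 1039
Selection 4: 1039 + 81 = 1120
Selection 5: 1120 + 81 = 1201
Selection 6: 1201 + 81 = 1282 → 1282 − 1245 = 37
Selection 7: 37 + 81 = 118
Selection 8: 118 + 81 = 199
Selection 9: 199 + 81 = 280
Selection 10: 280 + 81 = 361
Selection 11: 361 + 81 = 442
Selection 12: 442 + 81 = 523
Selection 13: 523 + 81 = 604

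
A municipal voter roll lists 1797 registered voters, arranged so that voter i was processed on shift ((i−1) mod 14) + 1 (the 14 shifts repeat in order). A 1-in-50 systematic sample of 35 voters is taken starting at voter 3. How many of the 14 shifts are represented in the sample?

Consecutive selections differ by k = 50, so their shift numbers differ by 50 mod 14 = 8.
gcd(50, 14) = 2, so the sample visits 14/2 = 7 distinct residues mod 14.
Start 3 is shift 3; the shifts hit are 1, 3, 5, 7, 9, 11, 13.

7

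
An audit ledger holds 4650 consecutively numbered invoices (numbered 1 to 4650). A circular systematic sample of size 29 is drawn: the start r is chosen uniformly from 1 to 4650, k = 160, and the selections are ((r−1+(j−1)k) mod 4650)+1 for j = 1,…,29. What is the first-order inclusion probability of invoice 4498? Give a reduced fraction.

For each position j, as r ranges over 1…4650 the j-th selection hits every invoice exactly once, so invoice 4498 is selected for exactly 29 of the 4650 starts.
Inclusion probability = 29/4650.

29/4650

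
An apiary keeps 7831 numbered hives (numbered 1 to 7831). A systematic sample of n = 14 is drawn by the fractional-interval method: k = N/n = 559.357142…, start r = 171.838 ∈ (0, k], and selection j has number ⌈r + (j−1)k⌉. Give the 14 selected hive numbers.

172, 732, 1291, 1850, 2410, 2969, 3528, 4088, 4647, 5207, 5766, 6325, 6885, 7444

j=1: r + 0k = 171.838 → ⌈·⌉ = 172
j=2: r + 1k = 731.195142… → ⌈·⌉ = 732
j=3: r + 2k = 1290.552285… → ⌈·⌉ = 1291
j=4: r + 3k = 1849.909428… → ⌈·⌉ = 1850
j=5: r + 4k = 2409.266571… → ⌈·⌉ = 2410
j=6: r + 5k = 2968.623714… → ⌈·⌉ = 2969
j=7: r + 6k = 3527.980857… → ⌈·⌉ = 3528
j=8: r + 7k = 4087.338 → ⌈·⌉ = 4088
j=9: r + 8k = 4646.695142… → ⌈·⌉ = 4647
j=10: r + 9k = 5206.052285… → ⌈·⌉ = 5207
j=11: r + 10k = 5765.409428… → ⌈·⌉ = 5766
j=12: r + 11k = 6324.766571… → ⌈·⌉ = 6325
j=13: r + 12k = 6884.123714… → ⌈·⌉ = 6885
j=14: r + 13k = 7443.480857… → ⌈·⌉ = 7444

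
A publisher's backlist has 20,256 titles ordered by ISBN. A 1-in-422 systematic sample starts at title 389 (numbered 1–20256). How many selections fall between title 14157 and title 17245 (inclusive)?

k = 422
First selection ≥ 14157: 389 + ⌈(14157−389)/422⌉·422 = 389 + 33×422 = 14315
Last selection ≤ 17245: 389 + ⌊(17245−389)/422⌋·422 = 389 + 39×422 = 16847
Count = 39 − 33 + 1 = 7

7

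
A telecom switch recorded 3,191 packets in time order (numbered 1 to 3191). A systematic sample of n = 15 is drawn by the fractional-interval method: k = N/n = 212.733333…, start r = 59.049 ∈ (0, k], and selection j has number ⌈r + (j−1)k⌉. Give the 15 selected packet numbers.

j=1: r + 0k = 59.049 → ⌈·⌉ = 60
j=2: r + 1k = 271.782333… → ⌈·⌉ = 272
j=3: r + 2k = 484.515666… → ⌈·⌉ = 485
j=4: r + 3k = 697.249 → ⌈·⌉ = 698
j=5: r + 4k = 909.982333… → ⌈·⌉ = 910
j=6: r + 5k = 1122.715666… → ⌈·⌉ = 1123
j=7: r + 6k = 1335.449 → ⌈·⌉ = 1336
j=8: r + 7k = 1548.182333… → ⌈·⌉ = 1549
j=9: r + 8k = 1760.915666… → ⌈·⌉ = 1761
j=10: r + 9k = 1973.649 → ⌈·⌉ = 1974
j=11: r + 10k = 2186.382333… → ⌈·⌉ = 2187
j=12: r + 11k = 2399.115666… → ⌈·⌉ = 2400
j=13: r + 12k = 2611.849 → ⌈·⌉ = 2612
j=14: r + 13k = 2824.582333… → ⌈·⌉ = 2825
j=15: r + 14k = 3037.315666… → ⌈·⌉ = 3038

60, 272, 485, 698, 910, 1123, 1336, 1549, 1761, 1974, 2187, 2400, 2612, 2825, 3038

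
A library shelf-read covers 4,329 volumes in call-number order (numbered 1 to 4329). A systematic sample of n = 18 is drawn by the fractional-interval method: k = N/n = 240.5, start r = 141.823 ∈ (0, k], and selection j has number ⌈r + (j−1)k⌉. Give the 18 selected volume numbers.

142, 383, 623, 864, 1104, 1345, 1585, 1826, 2066, 2307, 2547, 2788, 3028, 3269, 3509, 3750, 3990, 4231

j=1: r + 0k = 141.823 → ⌈·⌉ = 142
j=2: r + 1k = 382.323 → ⌈·⌉ = 383
j=3: r + 2k = 622.823 → ⌈·⌉ = 623
j=4: r + 3k = 863.323 → ⌈·⌉ = 864
j=5: r + 4k = 1103.823 → ⌈·⌉ = 1104
j=6: r + 5k = 1344.323 → ⌈·⌉ = 1345
j=7: r + 6k = 1584.823 → ⌈·⌉ = 1585
j=8: r + 7k = 1825.323 → ⌈·⌉ = 1826
j=9: r + 8k = 2065.823 → ⌈·⌉ = 2066
j=10: r + 9k = 2306.323 → ⌈·⌉ = 2307
j=11: r + 10k = 2546.823 → ⌈·⌉ = 2547
j=12: r + 11k = 2787.323 → ⌈·⌉ = 2788
j=13: r + 12k = 3027.823 → ⌈·⌉ = 3028
j=14: r + 13k = 3268.323 → ⌈·⌉ = 3269
j=15: r + 14k = 3508.823 → ⌈·⌉ = 3509
j=16: r + 15k = 3749.323 → ⌈·⌉ = 3750
j=17: r + 16k = 3989.823 → ⌈·⌉ = 3990
j=18: r + 17k = 4230.323 → ⌈·⌉ = 4231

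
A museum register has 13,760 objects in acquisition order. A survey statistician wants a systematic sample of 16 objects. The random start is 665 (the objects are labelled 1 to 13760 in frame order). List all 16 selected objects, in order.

k = N/n = 13760/16 = 860
object 1: 665
object 2: 665 + 860 = 1525
object 3: 1525 + 860 = 2385
object 4: 2385 + 860 = 3245
object 5: 3245 + 860 = 4105
object 6: 4105 + 860 = 4965
object 7: 4965 + 860 = 5825
object 8: 5825 + 860 = 6685
object 9: 6685 + 860 = 7545
object 10: 7545 + 860 = 8405
object 11: 8405 + 860 = 9265
object 12: 9265 + 860 = 10125
object 13: 10125 + 860 = 10985
object 14: 10985 + 860 = 11845
object 15: 11845 + 860 = 12705
object 16: 12705 + 860 = 13565

665, 1525, 2385, 3245, 4105, 4965, 5825, 6685, 7545, 8405, 9265, 10125, 10985, 11845, 12705, 13565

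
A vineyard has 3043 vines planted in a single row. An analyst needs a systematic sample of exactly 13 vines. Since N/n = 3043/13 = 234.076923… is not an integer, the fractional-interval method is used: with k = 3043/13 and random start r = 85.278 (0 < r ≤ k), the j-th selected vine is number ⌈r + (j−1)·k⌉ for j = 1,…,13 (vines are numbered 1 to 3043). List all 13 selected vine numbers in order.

j=1: r + 0k = 85.278 → ⌈·⌉ = 86
j=2: r + 1k = 319.354923… → ⌈·⌉ = 320
j=3: r + 2k = 553.431846… → ⌈·⌉ = 554
j=4: r + 3k = 787.508769… → ⌈·⌉ = 788
j=5: r + 4k = 1021.585692… → ⌈·⌉ = 1022
j=6: r + 5k = 1255.662615… → ⌈·⌉ = 1256
j=7: r + 6k = 1489.739538… → ⌈·⌉ = 1490
j=8: r + 7k = 1723.816461… → ⌈·⌉ = 1724
j=9: r + 8k = 1957.893384… → ⌈·⌉ = 1958
j=10: r + 9k = 2191.970307… → ⌈·⌉ = 2192
j=11: r + 10k = 2426.047230… → ⌈·⌉ = 2427
j=12: r + 11k = 2660.124153… → ⌈·⌉ = 2661
j=13: r + 12k = 2894.201076… → ⌈·⌉ = 2895

86, 320, 554, 788, 1022, 1256, 1490, 1724, 1958, 2192, 2427, 2661, 2895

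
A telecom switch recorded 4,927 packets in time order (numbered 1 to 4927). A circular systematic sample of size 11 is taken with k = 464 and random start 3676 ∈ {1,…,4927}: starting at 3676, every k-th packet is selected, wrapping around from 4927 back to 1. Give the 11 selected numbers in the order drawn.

Selection 1: 3676
Selection 2: 3676 + 464 = 4140
Selection 3: 4140 + 464 = 4604
Selection 4: 4604 + 464 = 5068 → 5068 − 4927 = 141
Selection 5: 141 + 464 = 605
Selection 6: 605 + 464 = 1069
Selection 7: 1069 + 464 = 1533
Selection 8: 1533 + 464 = 1997
Selection 9: 1997 + 464 = 2461
Selection 10: 2461 + 464 = 2925
Selection 11: 2925 + 464 = 3389

3676, 4140, 4604, 141, 605, 1069, 1533, 1997, 2461, 2925, 3389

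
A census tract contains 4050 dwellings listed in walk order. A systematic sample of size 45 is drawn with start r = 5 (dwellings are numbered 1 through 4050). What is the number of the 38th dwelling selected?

3335

k = 4050/45 = 90
38th selection = r + (38−1)·k = 5 + 37×90 = 5 + 3330 = 3335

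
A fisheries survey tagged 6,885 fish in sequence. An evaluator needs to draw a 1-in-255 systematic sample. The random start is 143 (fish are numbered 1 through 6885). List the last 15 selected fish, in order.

3203, 3458, 3713, 3968, 4223, 4478, 4733, 4988, 5243, 5498, 5753, 6008, 6263, 6518, 6773

13th selection = 143 + 12×255 = 3203
14th: 3203 + 255 = 3458
15th: 3458 + 255 = 3713
16th: 3713 + 255 = 3968
17th: 3968 + 255 = 4223
18th: 4223 + 255 = 4478
19th: 4478 + 255 = 4733
20th: 4733 + 255 = 4988
21st: 4988 + 255 = 5243
22nd: 5243 + 255 = 5498
23rd: 5498 + 255 = 5753
24th: 5753 + 255 = 6008
25th: 6008 + 255 = 6263
26th: 6263 + 255 = 6518
27th: 6518 + 255 = 6773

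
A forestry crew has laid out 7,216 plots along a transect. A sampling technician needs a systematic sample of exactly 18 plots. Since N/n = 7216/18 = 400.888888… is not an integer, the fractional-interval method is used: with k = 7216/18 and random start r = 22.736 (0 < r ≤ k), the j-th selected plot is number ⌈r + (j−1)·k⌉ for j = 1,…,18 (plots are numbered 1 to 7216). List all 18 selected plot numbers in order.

23, 424, 825, 1226, 1627, 2028, 2429, 2829, 3230, 3631, 4032, 4433, 4834, 5235, 5636, 6037, 6437, 6838

j=1: r + 0k = 22.736 → ⌈·⌉ = 23
j=2: r + 1k = 423.624888… → ⌈·⌉ = 424
j=3: r + 2k = 824.513777… → ⌈·⌉ = 825
j=4: r + 3k = 1225.402666… → ⌈·⌉ = 1226
j=5: r + 4k = 1626.291555… → ⌈·⌉ = 1627
j=6: r + 5k = 2027.180444… → ⌈·⌉ = 2028
j=7: r + 6k = 2428.069333… → ⌈·⌉ = 2429
j=8: r + 7k = 2828.958222… → ⌈·⌉ = 2829
j=9: r + 8k = 3229.847111… → ⌈·⌉ = 3230
j=10: r + 9k = 3630.736 → ⌈·⌉ = 3631
j=11: r + 10k = 4031.624888… → ⌈·⌉ = 4032
j=12: r + 11k = 4432.513777… → ⌈·⌉ = 4433
j=13: r + 12k = 4833.402666… → ⌈·⌉ = 4834
j=14: r + 13k = 5234.291555… → ⌈·⌉ = 5235
j=15: r + 14k = 5635.180444… → ⌈·⌉ = 5636
j=16: r + 15k = 6036.069333… → ⌈·⌉ = 6037
j=17: r + 16k = 6436.958222… → ⌈·⌉ = 6437
j=18: r + 17k = 6837.847111… → ⌈·⌉ = 6838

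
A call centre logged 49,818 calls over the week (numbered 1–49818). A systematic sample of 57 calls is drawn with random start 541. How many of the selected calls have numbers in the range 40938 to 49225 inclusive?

9

k = 49818/57 = 874
First selection ≥ 40938: 541 + ⌈(40938−541)/874⌉·874 = 541 + 47×874 = 41619
Last selection ≤ 49225: 541 + ⌊(49225−541)/874⌋·874 = 541 + 55×874 = 48611
Count = 55 − 47 + 1 = 9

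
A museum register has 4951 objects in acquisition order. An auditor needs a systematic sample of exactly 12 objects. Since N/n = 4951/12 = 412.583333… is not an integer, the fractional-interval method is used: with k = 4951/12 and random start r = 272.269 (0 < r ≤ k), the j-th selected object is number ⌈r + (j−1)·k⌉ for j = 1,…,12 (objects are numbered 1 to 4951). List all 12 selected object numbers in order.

j=1: r + 0k = 272.269 → ⌈·⌉ = 273
j=2: r + 1k = 684.852333… → ⌈·⌉ = 685
j=3: r + 2k = 1097.435666… → ⌈·⌉ = 1098
j=4: r + 3k = 1510.019 → ⌈·⌉ = 1511
j=5: r + 4k = 1922.602333… → ⌈·⌉ = 1923
j=6: r + 5k = 2335.185666… → ⌈·⌉ = 2336
j=7: r + 6k = 2747.769 → ⌈·⌉ = 2748
j=8: r + 7k = 3160.352333… → ⌈·⌉ = 3161
j=9: r + 8k = 3572.935666… → ⌈·⌉ = 3573
j=10: r + 9k = 3985.519 → ⌈·⌉ = 3986
j=11: r + 10k = 4398.102333… → ⌈·⌉ = 4399
j=12: r + 11k = 4810.685666… → ⌈·⌉ = 4811

273, 685, 1098, 1511, 1923, 2336, 2748, 3161, 3573, 3986, 4399, 4811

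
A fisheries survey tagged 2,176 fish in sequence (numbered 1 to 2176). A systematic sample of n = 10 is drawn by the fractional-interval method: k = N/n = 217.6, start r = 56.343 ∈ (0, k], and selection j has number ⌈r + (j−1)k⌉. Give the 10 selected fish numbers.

j=1: r + 0k = 56.343 → ⌈·⌉ = 57
j=2: r + 1k = 273.943 → ⌈·⌉ = 274
j=3: r + 2k = 491.543 → ⌈·⌉ = 492
j=4: r + 3k = 709.143 → ⌈·⌉ = 710
j=5: r + 4k = 926.743 → ⌈·⌉ = 927
j=6: r + 5k = 1144.343 → ⌈·⌉ = 1145
j=7: r + 6k = 1361.943 → ⌈·⌉ = 1362
j=8: r + 7k = 1579.543 → ⌈·⌉ = 1580
j=9: r + 8k = 1797.143 → ⌈·⌉ = 1798
j=10: r + 9k = 2014.743 → ⌈·⌉ = 2015

57, 274, 492, 710, 927, 1145, 1362, 1580, 1798, 2015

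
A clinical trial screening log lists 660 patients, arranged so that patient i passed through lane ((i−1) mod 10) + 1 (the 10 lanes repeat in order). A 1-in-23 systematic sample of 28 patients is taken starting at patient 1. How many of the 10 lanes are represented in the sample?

10

Consecutive selections differ by k = 23, so their lane numbers differ by 23 mod 10 = 3.
gcd(23, 10) = 1, so the sample visits 10/1 = 10 distinct residues mod 10.
Start 1 is lane 1; the lanes hit are 1, 2, 3, 4, 5, 6, 7, 8, 9, 10.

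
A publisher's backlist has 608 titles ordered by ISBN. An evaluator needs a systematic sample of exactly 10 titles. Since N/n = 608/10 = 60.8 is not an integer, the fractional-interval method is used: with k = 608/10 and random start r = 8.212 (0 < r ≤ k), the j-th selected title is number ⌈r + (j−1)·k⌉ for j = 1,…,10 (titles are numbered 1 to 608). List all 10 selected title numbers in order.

9, 70, 130, 191, 252, 313, 374, 434, 495, 556

j=1: r + 0k = 8.212 → ⌈·⌉ = 9
j=2: r + 1k = 69.012 → ⌈·⌉ = 70
j=3: r + 2k = 129.812 → ⌈·⌉ = 130
j=4: r + 3k = 190.612 → ⌈·⌉ = 191
j=5: r + 4k = 251.412 → ⌈·⌉ = 252
j=6: r + 5k = 312.212 → ⌈·⌉ = 313
j=7: r + 6k = 373.012 → ⌈·⌉ = 374
j=8: r + 7k = 433.812 → ⌈·⌉ = 434
j=9: r + 8k = 494.612 → ⌈·⌉ = 495
j=10: r + 9k = 555.412 → ⌈·⌉ = 556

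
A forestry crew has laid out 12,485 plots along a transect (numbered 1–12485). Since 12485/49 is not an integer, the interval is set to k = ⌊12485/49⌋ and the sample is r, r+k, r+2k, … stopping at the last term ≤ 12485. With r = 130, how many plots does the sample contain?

k = ⌊12485/49⌋ = 254
Achieved size = ⌊(12485 − 130)/254⌋ + 1 = ⌊12355/254⌋ + 1 = 48 + 1 = 49
(last selection: 130 + 48×254 = 12322 ≤ 12485; next would be 12576 > 12485)

49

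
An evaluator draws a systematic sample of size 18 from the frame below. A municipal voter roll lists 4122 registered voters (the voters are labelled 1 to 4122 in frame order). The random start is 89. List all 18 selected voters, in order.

k = N/n = 4122/18 = 229
voter 1: 89
voter 2: 89 + 229 = 318
voter 3: 318 + 229 = 547
voter 4: 547 + 229 = 776
voter 5: 776 + 229 = 1005
voter 6: 1005 + 229 = 1234
voter 7: 1234 + 229 = 1463
voter 8: 1463 + 229 = 1692
voter 9: 1692 + 229 = 1921
voter 10: 1921 + 229 = 2150
voter 11: 2150 + 229 = 2379
voter 12: 2379 + 229 = 2608
voter 13: 2608 + 229 = 2837
voter 14: 2837 + 229 = 3066
voter 15: 3066 + 229 = 3295
voter 16: 3295 + 229 = 3524
voter 17: 3524 + 229 = 3753
voter 18: 3753 + 229 = 3982

89, 318, 547, 776, 1005, 1234, 1463, 1692, 1921, 2150, 2379, 2608, 2837, 3066, 3295, 3524, 3753, 3982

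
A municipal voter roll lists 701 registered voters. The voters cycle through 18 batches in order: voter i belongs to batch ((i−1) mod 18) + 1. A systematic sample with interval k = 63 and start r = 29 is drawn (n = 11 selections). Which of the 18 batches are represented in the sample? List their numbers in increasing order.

Consecutive selections differ by k = 63, so their batch numbers differ by 63 mod 18 = 9.
gcd(63, 18) = 9, so the sample visits 18/9 = 2 distinct residues mod 18.
Start 29 is batch 11; the batches hit are 2, 11.

2, 11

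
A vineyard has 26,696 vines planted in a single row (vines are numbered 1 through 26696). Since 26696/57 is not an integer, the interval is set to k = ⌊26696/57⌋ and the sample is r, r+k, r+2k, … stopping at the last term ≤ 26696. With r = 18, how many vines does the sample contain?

58

k = ⌊26696/57⌋ = 468
Achieved size = ⌊(26696 − 18)/468⌋ + 1 = ⌊26678/468⌋ + 1 = 57 + 1 = 58
(last selection: 18 + 57×468 = 26694 ≤ 26696; next would be 27162 > 26696)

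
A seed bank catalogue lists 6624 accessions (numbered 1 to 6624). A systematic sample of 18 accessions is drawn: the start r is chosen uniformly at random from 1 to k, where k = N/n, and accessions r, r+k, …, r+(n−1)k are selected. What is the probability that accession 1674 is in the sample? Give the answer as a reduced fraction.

k = 6624/18 = 368.
Accession 1674 is selected iff r ≡ 1674 (mod 368); exactly one such r in {1,…,368}.
Inclusion probability = 1/368.

1/368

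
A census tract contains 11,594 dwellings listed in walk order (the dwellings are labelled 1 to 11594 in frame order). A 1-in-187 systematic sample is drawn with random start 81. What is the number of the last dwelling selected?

11488

k = 187
62nd selection = r + (62−1)·k = 81 + 61×187 = 81 + 11407 = 11488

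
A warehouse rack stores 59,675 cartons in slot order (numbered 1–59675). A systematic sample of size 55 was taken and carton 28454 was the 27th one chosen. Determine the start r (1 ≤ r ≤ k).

k = 59675/55 = 1085
r = 28454 − (27−1)×1085 = 28454 − 28210 = 244

244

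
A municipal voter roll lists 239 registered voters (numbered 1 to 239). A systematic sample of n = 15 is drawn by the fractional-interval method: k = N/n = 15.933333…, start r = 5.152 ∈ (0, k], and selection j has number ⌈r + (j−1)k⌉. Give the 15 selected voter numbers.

j=1: r + 0k = 5.152 → ⌈·⌉ = 6
j=2: r + 1k = 21.085333… → ⌈·⌉ = 22
j=3: r + 2k = 37.018666… → ⌈·⌉ = 38
j=4: r + 3k = 52.952 → ⌈·⌉ = 53
j=5: r + 4k = 68.885333… → ⌈·⌉ = 69
j=6: r + 5k = 84.818666… → ⌈·⌉ = 85
j=7: r + 6k = 100.752 → ⌈·⌉ = 101
j=8: r + 7k = 116.685333… → ⌈·⌉ = 117
j=9: r + 8k = 132.618666… → ⌈·⌉ = 133
j=10: r + 9k = 148.552 → ⌈·⌉ = 149
j=11: r + 10k = 164.485333… → ⌈·⌉ = 165
j=12: r + 11k = 180.418666… → ⌈·⌉ = 181
j=13: r + 12k = 196.352 → ⌈·⌉ = 197
j=14: r + 13k = 212.285333… → ⌈·⌉ = 213
j=15: r + 14k = 228.218666… → ⌈·⌉ = 229

6, 22, 38, 53, 69, 85, 101, 117, 133, 149, 165, 181, 197, 213, 229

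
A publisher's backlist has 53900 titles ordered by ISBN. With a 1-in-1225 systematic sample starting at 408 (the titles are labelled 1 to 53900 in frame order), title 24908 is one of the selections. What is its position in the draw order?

21

k = 1225
position = (24908 − 408)/1225 + 1 = 24500/1225 + 1 = 20 + 1 = 21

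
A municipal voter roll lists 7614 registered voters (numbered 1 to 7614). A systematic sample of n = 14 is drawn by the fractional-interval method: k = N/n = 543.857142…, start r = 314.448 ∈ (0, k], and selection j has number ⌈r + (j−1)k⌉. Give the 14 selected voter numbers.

j=1: r + 0k = 314.448 → ⌈·⌉ = 315
j=2: r + 1k = 858.305142… → ⌈·⌉ = 859
j=3: r + 2k = 1402.162285… → ⌈·⌉ = 1403
j=4: r + 3k = 1946.019428… → ⌈·⌉ = 1947
j=5: r + 4k = 2489.876571… → ⌈·⌉ = 2490
j=6: r + 5k = 3033.733714… → ⌈·⌉ = 3034
j=7: r + 6k = 3577.590857… → ⌈·⌉ = 3578
j=8: r + 7k = 4121.448 → ⌈·⌉ = 4122
j=9: r + 8k = 4665.305142… → ⌈·⌉ = 4666
j=10: r + 9k = 5209.162285… → ⌈·⌉ = 5210
j=11: r + 10k = 5753.019428… → ⌈·⌉ = 5754
j=12: r + 11k = 6296.876571… → ⌈·⌉ = 6297
j=13: r + 12k = 6840.733714… → ⌈·⌉ = 6841
j=14: r + 13k = 7384.590857… → ⌈·⌉ = 7385

315, 859, 1403, 1947, 2490, 3034, 3578, 4122, 4666, 5210, 5754, 6297, 6841, 7385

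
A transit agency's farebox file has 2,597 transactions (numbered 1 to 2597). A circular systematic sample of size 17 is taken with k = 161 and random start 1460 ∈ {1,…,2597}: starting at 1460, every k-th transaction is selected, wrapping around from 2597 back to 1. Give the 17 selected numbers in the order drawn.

Selection 1: 1460
Selection 2: 1460 + 161 = 1621
Selection 3: 1621 + 161 = 1782
Selection 4: 1782 + 161 = 1943
Selection 5: 1943 + 161 = 2104
Selection 6: 2104 + 161 = 2265
Selection 7: 2265 + 161 = 2426
Selection 8: 2426 + 161 = 2587
Selection 9: 2587 + 161 = 2748 → 2748 − 2597 = 151
Selection 10: 151 + 161 = 312
Selection 11: 312 + 161 = 473
Selection 12: 473 + 161 = 634
Selection 13: 634 + 161 = 795
Selection 14: 795 + 161 = 956
Selection 15: 956 + 161 = 1117
Selection 16: 1117 + 161 = 1278
Selection 17: 1278 + 161 = 1439

1460, 1621, 1782, 1943, 2104, 2265, 2426, 2587, 151, 312, 473, 634, 795, 956, 1117, 1278, 1439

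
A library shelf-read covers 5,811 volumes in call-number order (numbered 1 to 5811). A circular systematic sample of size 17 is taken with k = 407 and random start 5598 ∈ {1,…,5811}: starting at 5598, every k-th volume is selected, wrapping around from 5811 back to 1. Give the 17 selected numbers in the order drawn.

5598, 194, 601, 1008, 1415, 1822, 2229, 2636, 3043, 3450, 3857, 4264, 4671, 5078, 5485, 81, 488

Selection 1: 5598
Selection 2: 5598 + 407 = 6005 → 6005 − 5811 = 194
Selection 3: 194 + 407 = 601
Selection 4: 601 + 407 = 1008
Selection 5: 1008 + 407 = 1415
Selection 6: 1415 + 407 = 1822
Selection 7: 1822 + 407 = 2229
Selection 8: 2229 + 407 = 2636
Selection 9: 2636 + 407 = 3043
Selection 10: 3043 + 407 = 3450
Selection 11: 3450 + 407 = 3857
Selection 12: 3857 + 407 = 4264
Selection 13: 4264 + 407 = 4671
Selection 14: 4671 + 407 = 5078
Selection 15: 5078 + 407 = 5485
Selection 16: 5485 + 407 = 5892 → 5892 − 5811 = 81
Selection 17: 81 + 407 = 488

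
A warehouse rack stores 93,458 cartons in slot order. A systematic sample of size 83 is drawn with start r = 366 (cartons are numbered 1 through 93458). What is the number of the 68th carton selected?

75808

k = 93458/83 = 1126
68th selection = r + (68−1)·k = 366 + 67×1126 = 366 + 75442 = 75808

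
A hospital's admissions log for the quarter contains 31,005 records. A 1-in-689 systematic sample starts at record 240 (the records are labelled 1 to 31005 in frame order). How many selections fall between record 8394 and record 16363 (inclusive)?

12

k = 689
First selection ≥ 8394: 240 + ⌈(8394−240)/689⌉·689 = 240 + 12×689 = 8508
Last selection ≤ 16363: 240 + ⌊(16363−240)/689⌋·689 = 240 + 23×689 = 16087
Count = 23 − 12 + 1 = 12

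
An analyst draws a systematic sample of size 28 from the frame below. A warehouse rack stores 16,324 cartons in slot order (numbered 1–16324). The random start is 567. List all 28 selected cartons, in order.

k = N/n = 16324/28 = 583
carton 1: 567
carton 2: 567 + 583 = 1150
carton 3: 1150 + 583 = 1733
carton 4: 1733 + 583 = 2316
carton 5: 2316 + 583 = 2899
carton 6: 2899 + 583 = 3482
carton 7: 3482 + 583 = 4065
carton 8: 4065 + 583 = 4648
carton 9: 4648 + 583 = 5231
carton 10: 5231 + 583 = 5814
carton 11: 5814 + 583 = 6397
carton 12: 6397 + 583 = 6980
carton 13: 6980 + 583 = 7563
carton 14: 7563 + 583 = 8146
carton 15: 8146 + 583 = 8729
carton 16: 8729 + 583 = 9312
carton 17: 9312 + 583 = 9895
carton 18: 9895 + 583 = 10478
carton 19: 10478 + 583 = 11061
carton 20: 11061 + 583 = 11644
carton 21: 11644 + 583 = 12227
carton 22: 12227 + 583 = 12810
carton 23: 12810 + 583 = 13393
carton 24: 13393 + 583 = 13976
carton 25: 13976 + 583 = 14559
carton 26: 14559 + 583 = 15142
carton 27: 15142 + 583 = 15725
carton 28: 15725 + 583 = 16308

567, 1150, 1733, 2316, 2899, 3482, 4065, 4648, 5231, 5814, 6397, 6980, 7563, 8146, 8729, 9312, 9895, 10478, 11061, 11644, 12227, 12810, 13393, 13976, 14559, 15142, 15725, 16308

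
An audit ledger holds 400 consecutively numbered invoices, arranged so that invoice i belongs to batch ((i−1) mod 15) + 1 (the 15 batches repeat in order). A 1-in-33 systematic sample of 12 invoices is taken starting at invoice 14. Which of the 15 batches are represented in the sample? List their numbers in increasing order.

2, 5, 8, 11, 14

Consecutive selections differ by k = 33, so their batch numbers differ by 33 mod 15 = 3.
gcd(33, 15) = 3, so the sample visits 15/3 = 5 distinct residues mod 15.
Start 14 is batch 14; the batches hit are 2, 5, 8, 11, 14.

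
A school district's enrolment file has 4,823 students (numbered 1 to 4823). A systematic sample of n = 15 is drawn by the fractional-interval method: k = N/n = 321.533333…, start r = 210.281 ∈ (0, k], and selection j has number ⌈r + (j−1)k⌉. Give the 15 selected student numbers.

j=1: r + 0k = 210.281 → ⌈·⌉ = 211
j=2: r + 1k = 531.814333… → ⌈·⌉ = 532
j=3: r + 2k = 853.347666… → ⌈·⌉ = 854
j=4: r + 3k = 1174.881 → ⌈·⌉ = 1175
j=5: r + 4k = 1496.414333… → ⌈·⌉ = 1497
j=6: r + 5k = 1817.947666… → ⌈·⌉ = 1818
j=7: r + 6k = 2139.481 → ⌈·⌉ = 2140
j=8: r + 7k = 2461.014333… → ⌈·⌉ = 2462
j=9: r + 8k = 2782.547666… → ⌈·⌉ = 2783
j=10: r + 9k = 3104.081 → ⌈·⌉ = 3105
j=11: r + 10k = 3425.614333… → ⌈·⌉ = 3426
j=12: r + 11k = 3747.147666… → ⌈·⌉ = 3748
j=13: r + 12k = 4068.681 → ⌈·⌉ = 4069
j=14: r + 13k = 4390.214333… → ⌈·⌉ = 4391
j=15: r + 14k = 4711.747666… → ⌈·⌉ = 4712

211, 532, 854, 1175, 1497, 1818, 2140, 2462, 2783, 3105, 3426, 3748, 4069, 4391, 4712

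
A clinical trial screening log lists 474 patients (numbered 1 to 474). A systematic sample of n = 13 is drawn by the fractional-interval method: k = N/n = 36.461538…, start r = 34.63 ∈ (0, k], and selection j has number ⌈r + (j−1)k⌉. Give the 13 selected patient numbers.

35, 72, 108, 145, 181, 217, 254, 290, 327, 363, 400, 436, 473

j=1: r + 0k = 34.63 → ⌈·⌉ = 35
j=2: r + 1k = 71.091538… → ⌈·⌉ = 72
j=3: r + 2k = 107.553076… → ⌈·⌉ = 108
j=4: r + 3k = 144.014615… → ⌈·⌉ = 145
j=5: r + 4k = 180.476153… → ⌈·⌉ = 181
j=6: r + 5k = 216.937692… → ⌈·⌉ = 217
j=7: r + 6k = 253.399230… → ⌈·⌉ = 254
j=8: r + 7k = 289.860769… → ⌈·⌉ = 290
j=9: r + 8k = 326.322307… → ⌈·⌉ = 327
j=10: r + 9k = 362.783846… → ⌈·⌉ = 363
j=11: r + 10k = 399.245384… → ⌈·⌉ = 400
j=12: r + 11k = 435.706923… → ⌈·⌉ = 436
j=13: r + 12k = 472.168461… → ⌈·⌉ = 473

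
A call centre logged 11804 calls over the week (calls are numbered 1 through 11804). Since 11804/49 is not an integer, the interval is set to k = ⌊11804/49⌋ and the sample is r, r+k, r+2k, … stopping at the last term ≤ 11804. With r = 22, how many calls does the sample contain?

50

k = ⌊11804/49⌋ = 240
Achieved size = ⌊(11804 − 22)/240⌋ + 1 = ⌊11782/240⌋ + 1 = 49 + 1 = 50
(last selection: 22 + 49×240 = 11782 ≤ 11804; next would be 12022 > 11804)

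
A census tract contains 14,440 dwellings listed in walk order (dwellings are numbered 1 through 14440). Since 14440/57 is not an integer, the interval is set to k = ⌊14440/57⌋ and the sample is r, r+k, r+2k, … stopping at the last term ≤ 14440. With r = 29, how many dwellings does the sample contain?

k = ⌊14440/57⌋ = 253
Achieved size = ⌊(14440 − 29)/253⌋ + 1 = ⌊14411/253⌋ + 1 = 56 + 1 = 57
(last selection: 29 + 56×253 = 14197 ≤ 14440; next would be 14450 > 14440)

57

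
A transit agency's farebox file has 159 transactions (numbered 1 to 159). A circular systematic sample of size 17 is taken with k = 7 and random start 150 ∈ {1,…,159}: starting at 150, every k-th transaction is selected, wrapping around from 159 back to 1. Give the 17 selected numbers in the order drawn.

150, 157, 5, 12, 19, 26, 33, 40, 47, 54, 61, 68, 75, 82, 89, 96, 103

Selection 1: 150
Selection 2: 150 + 7 = 157
Selection 3: 157 + 7 = 164 → 164 − 159 = 5
Selection 4: 5 + 7 = 12
Selection 5: 12 + 7 = 19
Selection 6: 19 + 7 = 26
Selection 7: 26 + 7 = 33
Selection 8: 33 + 7 = 40
Selection 9: 40 + 7 = 47
Selection 10: 47 + 7 = 54
Selection 11: 54 + 7 = 61
Selection 12: 61 + 7 = 68
Selection 13: 68 + 7 = 75
Selection 14: 75 + 7 = 82
Selection 15: 82 + 7 = 89
Selection 16: 89 + 7 = 96
Selection 17: 96 + 7 = 103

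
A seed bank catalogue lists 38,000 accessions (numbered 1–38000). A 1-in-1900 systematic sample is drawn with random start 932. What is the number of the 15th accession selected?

27532

k = 1900
15th selection = r + (15−1)·k = 932 + 14×1900 = 932 + 26600 = 27532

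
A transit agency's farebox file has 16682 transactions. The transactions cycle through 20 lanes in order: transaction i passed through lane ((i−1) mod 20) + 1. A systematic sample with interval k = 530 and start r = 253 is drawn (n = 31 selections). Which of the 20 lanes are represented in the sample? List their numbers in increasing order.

3, 13

Consecutive selections differ by k = 530, so their lane numbers differ by 530 mod 20 = 10.
gcd(530, 20) = 10, so the sample visits 20/10 = 2 distinct residues mod 20.
Start 253 is lane 13; the lanes hit are 3, 13.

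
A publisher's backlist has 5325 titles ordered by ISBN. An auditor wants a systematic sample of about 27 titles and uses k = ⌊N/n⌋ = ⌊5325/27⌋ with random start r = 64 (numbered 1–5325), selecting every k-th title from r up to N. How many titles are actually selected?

k = ⌊5325/27⌋ = 197
Achieved size = ⌊(5325 − 64)/197⌋ + 1 = ⌊5261/197⌋ + 1 = 26 + 1 = 27
(last selection: 64 + 26×197 = 5186 ≤ 5325; next would be 5383 > 5325)

27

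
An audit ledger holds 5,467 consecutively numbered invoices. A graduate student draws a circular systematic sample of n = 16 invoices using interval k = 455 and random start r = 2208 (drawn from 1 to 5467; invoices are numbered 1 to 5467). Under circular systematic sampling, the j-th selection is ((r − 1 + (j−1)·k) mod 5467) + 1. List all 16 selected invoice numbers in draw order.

Selection 1: 2208
Selection 2: 2208 + 455 = 2663
Selection 3: 2663 + 455 = 3118
Selection 4: 3118 + 455 = 3573
Selection 5: 3573 + 455 = 4028
Selection 6: 4028 + 455 = 4483
Selection 7: 4483 + 455 = 4938
Selection 8: 4938 + 455 = 5393
Selection 9: 5393 + 455 = 5848 → 5848 − 5467 = 381
Selection 10: 381 + 455 = 836
Selection 11: 836 + 455 = 1291
Selection 12: 1291 + 455 = 1746
Selection 13: 1746 + 455 = 2201
Selection 14: 2201 + 455 = 2656
Selection 15: 2656 + 455 = 3111
Selection 16: 3111 + 455 = 3566

2208, 2663, 3118, 3573, 4028, 4483, 4938, 5393, 381, 836, 1291, 1746, 2201, 2656, 3111, 3566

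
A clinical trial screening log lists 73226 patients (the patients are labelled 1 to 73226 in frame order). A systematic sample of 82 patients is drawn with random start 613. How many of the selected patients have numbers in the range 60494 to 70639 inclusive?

11

k = 73226/82 = 893
First selection ≥ 60494: 613 + ⌈(60494−613)/893⌉·893 = 613 + 68×893 = 61337
Last selection ≤ 70639: 613 + ⌊(70639−613)/893⌋·893 = 613 + 78×893 = 70267
Count = 78 − 68 + 1 = 11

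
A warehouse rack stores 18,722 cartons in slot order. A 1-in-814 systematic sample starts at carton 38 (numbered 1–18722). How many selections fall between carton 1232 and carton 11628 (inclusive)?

k = 814
First selection ≥ 1232: 38 + ⌈(1232−38)/814⌉·814 = 38 + 2×814 = 1666
Last selection ≤ 11628: 38 + ⌊(11628−38)/814⌋·814 = 38 + 14×814 = 11434
Count = 14 − 2 + 1 = 13

13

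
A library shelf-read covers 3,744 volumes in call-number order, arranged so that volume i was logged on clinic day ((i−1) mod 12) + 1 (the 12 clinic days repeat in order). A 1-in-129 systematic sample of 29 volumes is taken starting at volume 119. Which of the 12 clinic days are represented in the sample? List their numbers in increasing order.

2, 5, 8, 11

Consecutive selections differ by k = 129, so their clinic day numbers differ by 129 mod 12 = 9.
gcd(129, 12) = 3, so the sample visits 12/3 = 4 distinct residues mod 12.
Start 119 is clinic day 11; the clinic days hit are 2, 5, 8, 11.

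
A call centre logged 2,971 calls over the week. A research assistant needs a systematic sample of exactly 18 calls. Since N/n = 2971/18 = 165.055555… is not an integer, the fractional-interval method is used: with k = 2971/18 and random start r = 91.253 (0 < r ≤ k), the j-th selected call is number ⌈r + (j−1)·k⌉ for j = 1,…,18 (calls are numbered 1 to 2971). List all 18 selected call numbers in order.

92, 257, 422, 587, 752, 917, 1082, 1247, 1412, 1577, 1742, 1907, 2072, 2237, 2403, 2568, 2733, 2898

j=1: r + 0k = 91.253 → ⌈·⌉ = 92
j=2: r + 1k = 256.308555… → ⌈·⌉ = 257
j=3: r + 2k = 421.364111… → ⌈·⌉ = 422
j=4: r + 3k = 586.419666… → ⌈·⌉ = 587
j=5: r + 4k = 751.475222… → ⌈·⌉ = 752
j=6: r + 5k = 916.530777… → ⌈·⌉ = 917
j=7: r + 6k = 1081.586333… → ⌈·⌉ = 1082
j=8: r + 7k = 1246.641888… → ⌈·⌉ = 1247
j=9: r + 8k = 1411.697444… → ⌈·⌉ = 1412
j=10: r + 9k = 1576.753 → ⌈·⌉ = 1577
j=11: r + 10k = 1741.808555… → ⌈·⌉ = 1742
j=12: r + 11k = 1906.864111… → ⌈·⌉ = 1907
j=13: r + 12k = 2071.919666… → ⌈·⌉ = 2072
j=14: r + 13k = 2236.975222… → ⌈·⌉ = 2237
j=15: r + 14k = 2402.030777… → ⌈·⌉ = 2403
j=16: r + 15k = 2567.086333… → ⌈·⌉ = 2568
j=17: r + 16k = 2732.141888… → ⌈·⌉ = 2733
j=18: r + 17k = 2897.197444… → ⌈·⌉ = 2898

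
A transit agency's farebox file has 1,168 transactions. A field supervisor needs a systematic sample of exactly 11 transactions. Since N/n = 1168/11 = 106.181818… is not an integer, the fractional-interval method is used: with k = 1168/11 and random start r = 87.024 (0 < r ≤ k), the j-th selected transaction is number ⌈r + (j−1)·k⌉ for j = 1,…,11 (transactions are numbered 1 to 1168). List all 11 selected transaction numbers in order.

88, 194, 300, 406, 512, 618, 725, 831, 937, 1043, 1149

j=1: r + 0k = 87.024 → ⌈·⌉ = 88
j=2: r + 1k = 193.205818… → ⌈·⌉ = 194
j=3: r + 2k = 299.387636… → ⌈·⌉ = 300
j=4: r + 3k = 405.569454… → ⌈·⌉ = 406
j=5: r + 4k = 511.751272… → ⌈·⌉ = 512
j=6: r + 5k = 617.933090… → ⌈·⌉ = 618
j=7: r + 6k = 724.114909… → ⌈·⌉ = 725
j=8: r + 7k = 830.296727… → ⌈·⌉ = 831
j=9: r + 8k = 936.478545… → ⌈·⌉ = 937
j=10: r + 9k = 1042.660363… → ⌈·⌉ = 1043
j=11: r + 10k = 1148.842181… → ⌈·⌉ = 1149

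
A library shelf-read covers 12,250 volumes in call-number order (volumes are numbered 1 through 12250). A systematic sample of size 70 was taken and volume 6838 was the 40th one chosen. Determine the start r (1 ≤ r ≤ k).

k = 12250/70 = 175
r = 6838 − (40−1)×175 = 6838 − 6825 = 13

13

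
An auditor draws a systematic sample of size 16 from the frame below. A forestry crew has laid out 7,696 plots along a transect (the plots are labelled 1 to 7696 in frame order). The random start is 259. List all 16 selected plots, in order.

k = N/n = 7696/16 = 481
plot 1: 259
plot 2: 259 + 481 = 740
plot 3: 740 + 481 = 1221
plot 4: 1221 + 481 = 1702
plot 5: 1702 + 481 = 2183
plot 6: 2183 + 481 = 2664
plot 7: 2664 + 481 = 3145
plot 8: 3145 + 481 = 3626
plot 9: 3626 + 481 = 4107
plot 10: 4107 + 481 = 4588
plot 11: 4588 + 481 = 5069
plot 12: 5069 + 481 = 5550
plot 13: 5550 + 481 = 6031
plot 14: 6031 + 481 = 6512
plot 15: 6512 + 481 = 6993
plot 16: 6993 + 481 = 7474

259, 740, 1221, 1702, 2183, 2664, 3145, 3626, 4107, 4588, 5069, 5550, 6031, 6512, 6993, 7474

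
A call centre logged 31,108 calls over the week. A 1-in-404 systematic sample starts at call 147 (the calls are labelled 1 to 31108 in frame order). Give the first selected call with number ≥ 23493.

k = 404
Steps past start: ⌈(23493 − 147)/404⌉ = ⌈23346/404⌉ = 58
Selected call: 147 + 58×404 = 23579

23579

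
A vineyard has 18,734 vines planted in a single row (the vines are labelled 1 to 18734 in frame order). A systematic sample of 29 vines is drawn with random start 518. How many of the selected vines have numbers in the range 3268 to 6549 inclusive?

5

k = 18734/29 = 646
First selection ≥ 3268: 518 + ⌈(3268−518)/646⌉·646 = 518 + 5×646 = 3748
Last selection ≤ 6549: 518 + ⌊(6549−518)/646⌋·646 = 518 + 9×646 = 6332
Count = 9 − 5 + 1 = 5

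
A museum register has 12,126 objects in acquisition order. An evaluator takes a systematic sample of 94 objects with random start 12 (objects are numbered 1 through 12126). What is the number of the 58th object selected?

7365

k = 12126/94 = 129
58th selection = r + (58−1)·k = 12 + 57×129 = 12 + 7353 = 7365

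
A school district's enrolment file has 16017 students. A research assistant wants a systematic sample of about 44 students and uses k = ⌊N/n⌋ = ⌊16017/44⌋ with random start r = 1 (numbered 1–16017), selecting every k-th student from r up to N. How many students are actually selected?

k = ⌊16017/44⌋ = 364
Achieved size = ⌊(16017 − 1)/364⌋ + 1 = ⌊16016/364⌋ + 1 = 44 + 1 = 45
(last selection: 1 + 44×364 = 16017 ≤ 16017; next would be 16381 > 16017)

45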